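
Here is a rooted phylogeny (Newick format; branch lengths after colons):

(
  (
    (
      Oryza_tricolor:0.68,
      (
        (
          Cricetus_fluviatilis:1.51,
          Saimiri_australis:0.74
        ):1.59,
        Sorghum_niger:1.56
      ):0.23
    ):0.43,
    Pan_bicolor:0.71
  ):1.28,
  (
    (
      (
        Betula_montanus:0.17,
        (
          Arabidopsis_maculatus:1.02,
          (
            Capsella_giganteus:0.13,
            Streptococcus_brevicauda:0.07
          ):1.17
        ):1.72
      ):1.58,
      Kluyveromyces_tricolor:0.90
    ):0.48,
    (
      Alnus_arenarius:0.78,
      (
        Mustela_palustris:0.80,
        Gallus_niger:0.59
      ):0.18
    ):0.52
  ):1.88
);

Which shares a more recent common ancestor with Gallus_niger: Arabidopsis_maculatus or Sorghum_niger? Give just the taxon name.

Arabidopsis_maculatus

The MRCA of Gallus_niger and Arabidopsis_maculatus subtends (((Betula_montanus,(Arabidopsis_maculatus,(Capsella_giganteus,Streptococcus_brevicauda))),Kluyveromyces_tricolor),(Alnus_arenarius,(Mustela_palustris,Gallus_niger))) (8 taxa).
The MRCA of Gallus_niger and Sorghum_niger is the root, subtending the entire tree (13 taxa).
The first is nested inside the second, so Gallus_niger shares a more recent common ancestor with Arabidopsis_maculatus.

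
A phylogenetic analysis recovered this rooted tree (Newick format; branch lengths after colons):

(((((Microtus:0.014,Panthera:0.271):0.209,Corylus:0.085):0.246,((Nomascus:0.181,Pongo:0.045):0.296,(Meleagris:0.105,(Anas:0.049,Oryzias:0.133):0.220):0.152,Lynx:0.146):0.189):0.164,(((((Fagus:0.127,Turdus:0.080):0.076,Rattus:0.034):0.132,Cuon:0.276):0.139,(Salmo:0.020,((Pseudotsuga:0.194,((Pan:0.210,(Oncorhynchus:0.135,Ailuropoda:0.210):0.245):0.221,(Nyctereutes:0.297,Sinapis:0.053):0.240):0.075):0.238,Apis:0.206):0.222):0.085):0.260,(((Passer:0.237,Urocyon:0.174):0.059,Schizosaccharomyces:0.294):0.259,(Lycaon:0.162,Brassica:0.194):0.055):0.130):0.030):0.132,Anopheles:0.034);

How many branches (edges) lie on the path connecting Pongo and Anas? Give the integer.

The MRCA of Pongo and Anas is the node subtending ((Nomascus,Pongo),(Meleagris,(Anas,Oryzias)),Lynx).
From Pongo up to that node: 2 branches. From Anas up to the same node: 3 branches. Total: 2 + 3 = 5.

5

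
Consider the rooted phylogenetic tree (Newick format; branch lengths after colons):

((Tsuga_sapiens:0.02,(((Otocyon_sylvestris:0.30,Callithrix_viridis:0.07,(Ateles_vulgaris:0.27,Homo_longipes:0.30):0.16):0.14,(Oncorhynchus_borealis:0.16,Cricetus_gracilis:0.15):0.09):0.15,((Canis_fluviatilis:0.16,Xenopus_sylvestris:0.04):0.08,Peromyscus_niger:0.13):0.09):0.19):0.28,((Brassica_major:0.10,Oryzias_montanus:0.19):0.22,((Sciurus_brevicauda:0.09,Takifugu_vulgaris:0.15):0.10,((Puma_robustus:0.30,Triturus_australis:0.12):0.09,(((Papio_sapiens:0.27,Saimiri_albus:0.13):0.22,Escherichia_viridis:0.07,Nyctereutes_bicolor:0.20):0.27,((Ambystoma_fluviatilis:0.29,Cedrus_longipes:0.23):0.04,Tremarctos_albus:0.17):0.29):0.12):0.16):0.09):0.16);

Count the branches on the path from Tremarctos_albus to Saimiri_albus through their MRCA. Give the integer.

5

The MRCA of Tremarctos_albus and Saimiri_albus is the node subtending (((Papio_sapiens,Saimiri_albus),Escherichia_viridis,Nyctereutes_bicolor),((Ambystoma_fluviatilis,Cedrus_longipes),Tremarctos_albus)).
From Tremarctos_albus up to that node: 2 branches. From Saimiri_albus up to the same node: 3 branches. Total: 2 + 3 = 5.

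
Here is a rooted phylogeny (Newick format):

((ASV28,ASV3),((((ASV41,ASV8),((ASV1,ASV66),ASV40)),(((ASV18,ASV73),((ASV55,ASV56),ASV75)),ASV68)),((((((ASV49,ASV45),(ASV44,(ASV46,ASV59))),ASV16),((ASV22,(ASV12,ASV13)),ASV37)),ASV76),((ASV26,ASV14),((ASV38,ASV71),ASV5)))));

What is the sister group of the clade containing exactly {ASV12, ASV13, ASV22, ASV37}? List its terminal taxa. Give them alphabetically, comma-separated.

ASV16, ASV44, ASV45, ASV46, ASV49, ASV59

The clade containing exactly {ASV12, ASV13, ASV22, ASV37} attaches to the tree at the node subtending ((((ASV49,ASV45),(ASV44,(ASV46,ASV59))),ASV16),((ASV22,(ASV12,ASV13)),ASV37)).
The other lineage descending from that same node — the sister group — is (((ASV49,ASV45),(ASV44,(ASV46,ASV59))),ASV16); its 6 tips in alphabetical order are the answer.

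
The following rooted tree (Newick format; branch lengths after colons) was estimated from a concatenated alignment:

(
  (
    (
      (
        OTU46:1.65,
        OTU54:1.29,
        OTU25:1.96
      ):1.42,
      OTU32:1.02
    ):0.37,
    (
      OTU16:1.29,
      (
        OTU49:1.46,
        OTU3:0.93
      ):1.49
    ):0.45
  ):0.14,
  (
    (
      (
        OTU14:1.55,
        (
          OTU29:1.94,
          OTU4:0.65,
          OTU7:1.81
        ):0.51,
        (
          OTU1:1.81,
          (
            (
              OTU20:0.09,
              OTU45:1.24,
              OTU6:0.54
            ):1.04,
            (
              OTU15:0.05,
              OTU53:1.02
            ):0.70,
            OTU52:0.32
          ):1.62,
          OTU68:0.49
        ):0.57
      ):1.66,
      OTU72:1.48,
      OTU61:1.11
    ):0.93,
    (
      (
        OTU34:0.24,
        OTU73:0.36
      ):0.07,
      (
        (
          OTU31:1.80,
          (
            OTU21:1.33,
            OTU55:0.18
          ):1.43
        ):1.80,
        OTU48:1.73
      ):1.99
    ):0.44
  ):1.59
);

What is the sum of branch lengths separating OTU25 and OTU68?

The path runs OTU25 → … → MRCA → … → OTU68; the MRCA is the root of the tree.
Branch lengths along that path: 1.96 + 1.42 + 0.37 + 0.14 + 1.59 + 0.93 + 1.66 + 0.57 + 0.49 = 9.13.

9.13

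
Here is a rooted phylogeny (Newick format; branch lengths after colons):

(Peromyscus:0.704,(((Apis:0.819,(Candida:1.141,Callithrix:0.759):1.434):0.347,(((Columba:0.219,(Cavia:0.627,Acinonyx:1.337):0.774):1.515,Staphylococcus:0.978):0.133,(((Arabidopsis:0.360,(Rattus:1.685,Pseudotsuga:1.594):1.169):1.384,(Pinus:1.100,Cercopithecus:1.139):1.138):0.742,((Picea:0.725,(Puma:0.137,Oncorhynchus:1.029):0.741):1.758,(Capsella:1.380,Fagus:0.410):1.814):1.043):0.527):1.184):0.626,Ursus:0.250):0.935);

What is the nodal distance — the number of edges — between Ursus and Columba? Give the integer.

6

The MRCA of Ursus and Columba is the node subtending (((Apis,(Candida,Callithrix)),(((Columba,(Cavia,Acinonyx)),Staphylococcus),(((Arabidopsis,(Rattus,Pseudotsuga)),(Pinus,Cercopithecus)),((Picea,(Puma,Oncorhynchus)),(Capsella,Fagus))))),Ursus).
From Ursus up to that node: 1 branch. From Columba up to the same node: 5 branches. Total: 1 + 5 = 6.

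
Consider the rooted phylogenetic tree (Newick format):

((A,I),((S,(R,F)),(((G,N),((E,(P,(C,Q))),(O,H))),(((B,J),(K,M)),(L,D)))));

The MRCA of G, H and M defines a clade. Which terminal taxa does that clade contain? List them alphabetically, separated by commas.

B, C, D, E, G, H, J, K, L, M, N, O, P, Q

Tracing G: it sits inside (G,N).
Tracing H: it sits inside (O,H).
Tracing M: it sits inside (K,M).
The smallest clade enclosing all 3 is (((G,N),((E,(P,(C,Q))),(O,H))),(((B,J),(K,M)),(L,D))); the answer is its 14 terminal taxa in alphabetical order.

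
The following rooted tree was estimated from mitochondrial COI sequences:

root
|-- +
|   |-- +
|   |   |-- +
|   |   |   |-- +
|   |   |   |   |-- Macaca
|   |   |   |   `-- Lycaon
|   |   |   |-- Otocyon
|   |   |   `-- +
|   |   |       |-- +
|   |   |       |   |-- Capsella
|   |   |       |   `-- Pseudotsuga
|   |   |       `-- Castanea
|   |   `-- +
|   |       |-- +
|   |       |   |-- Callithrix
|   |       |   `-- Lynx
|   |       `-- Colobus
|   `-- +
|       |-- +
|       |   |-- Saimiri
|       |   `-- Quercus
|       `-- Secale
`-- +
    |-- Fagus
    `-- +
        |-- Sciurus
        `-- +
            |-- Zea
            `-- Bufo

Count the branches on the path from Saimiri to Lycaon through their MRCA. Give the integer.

The MRCA of Saimiri and Lycaon is the node subtending ((((Macaca,Lycaon),Otocyon,((Capsella,Pseudotsuga),Castanea)),((Callithrix,Lynx),Colobus)),((Saimiri,Quercus),Secale)).
From Saimiri up to that node: 3 branches. From Lycaon up to the same node: 4 branches. Total: 3 + 4 = 7.

7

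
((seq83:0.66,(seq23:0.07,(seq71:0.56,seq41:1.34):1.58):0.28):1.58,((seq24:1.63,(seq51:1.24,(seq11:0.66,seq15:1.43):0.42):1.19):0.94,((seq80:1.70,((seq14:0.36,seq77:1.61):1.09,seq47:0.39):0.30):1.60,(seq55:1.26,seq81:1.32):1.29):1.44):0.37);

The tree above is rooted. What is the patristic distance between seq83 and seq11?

5.82

The path runs seq83 → … → MRCA → … → seq11; the MRCA is the root of the tree.
Branch lengths along that path: 0.66 + 1.58 + 0.37 + 0.94 + 1.19 + 0.42 + 0.66 = 5.82.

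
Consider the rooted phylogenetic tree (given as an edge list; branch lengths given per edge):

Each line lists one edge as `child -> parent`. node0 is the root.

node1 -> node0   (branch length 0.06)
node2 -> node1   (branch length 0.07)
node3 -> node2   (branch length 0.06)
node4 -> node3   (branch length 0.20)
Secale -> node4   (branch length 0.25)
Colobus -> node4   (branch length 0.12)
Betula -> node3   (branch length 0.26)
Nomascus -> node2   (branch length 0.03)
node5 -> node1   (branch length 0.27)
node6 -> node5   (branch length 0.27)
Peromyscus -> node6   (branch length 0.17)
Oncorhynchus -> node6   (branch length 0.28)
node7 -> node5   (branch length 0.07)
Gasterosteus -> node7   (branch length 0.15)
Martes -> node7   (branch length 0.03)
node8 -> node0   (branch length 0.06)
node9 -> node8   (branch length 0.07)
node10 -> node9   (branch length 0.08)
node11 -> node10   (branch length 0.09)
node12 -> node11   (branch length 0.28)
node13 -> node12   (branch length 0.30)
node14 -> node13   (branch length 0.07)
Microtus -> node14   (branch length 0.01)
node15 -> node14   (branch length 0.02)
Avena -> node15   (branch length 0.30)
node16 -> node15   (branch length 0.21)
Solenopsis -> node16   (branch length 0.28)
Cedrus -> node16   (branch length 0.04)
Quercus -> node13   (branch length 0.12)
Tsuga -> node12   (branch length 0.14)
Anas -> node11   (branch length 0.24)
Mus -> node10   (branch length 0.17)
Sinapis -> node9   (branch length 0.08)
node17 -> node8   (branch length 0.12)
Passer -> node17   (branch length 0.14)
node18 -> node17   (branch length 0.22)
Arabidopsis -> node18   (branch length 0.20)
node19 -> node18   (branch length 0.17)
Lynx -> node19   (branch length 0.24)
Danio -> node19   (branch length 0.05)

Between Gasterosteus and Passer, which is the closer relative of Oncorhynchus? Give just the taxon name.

The MRCA of Oncorhynchus and Gasterosteus subtends ((Peromyscus,Oncorhynchus),(Gasterosteus,Martes)) (4 taxa).
The MRCA of Oncorhynchus and Passer is the root, subtending the entire tree (21 taxa).
The first is nested inside the second, so Oncorhynchus shares a more recent common ancestor with Gasterosteus.

Gasterosteus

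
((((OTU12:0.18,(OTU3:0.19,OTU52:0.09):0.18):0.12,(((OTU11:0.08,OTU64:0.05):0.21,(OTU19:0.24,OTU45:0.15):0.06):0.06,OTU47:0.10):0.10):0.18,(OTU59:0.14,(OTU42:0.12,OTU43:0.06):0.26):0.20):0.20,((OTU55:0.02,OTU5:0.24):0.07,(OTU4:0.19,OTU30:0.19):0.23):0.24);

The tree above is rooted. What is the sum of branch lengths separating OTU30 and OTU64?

1.46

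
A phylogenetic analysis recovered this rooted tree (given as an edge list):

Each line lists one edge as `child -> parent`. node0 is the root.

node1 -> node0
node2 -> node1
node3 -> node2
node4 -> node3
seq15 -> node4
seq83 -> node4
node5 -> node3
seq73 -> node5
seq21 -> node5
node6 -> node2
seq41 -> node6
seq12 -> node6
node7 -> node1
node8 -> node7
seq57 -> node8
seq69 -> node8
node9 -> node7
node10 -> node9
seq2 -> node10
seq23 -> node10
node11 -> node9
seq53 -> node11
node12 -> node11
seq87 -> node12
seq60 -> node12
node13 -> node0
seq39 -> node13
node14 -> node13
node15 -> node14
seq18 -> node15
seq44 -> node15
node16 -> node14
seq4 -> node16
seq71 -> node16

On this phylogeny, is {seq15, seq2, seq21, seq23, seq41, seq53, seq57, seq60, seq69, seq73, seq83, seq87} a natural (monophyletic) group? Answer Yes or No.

The MRCA of the listed taxa subtends ((((seq15,seq83),(seq73,seq21)),(seq41,seq12)),((seq57,seq69),((seq2,seq23),(seq53,(seq87,seq60))))).
That clade also contains seq12, which is not in the proposed group, so the group is not monophyletic.

No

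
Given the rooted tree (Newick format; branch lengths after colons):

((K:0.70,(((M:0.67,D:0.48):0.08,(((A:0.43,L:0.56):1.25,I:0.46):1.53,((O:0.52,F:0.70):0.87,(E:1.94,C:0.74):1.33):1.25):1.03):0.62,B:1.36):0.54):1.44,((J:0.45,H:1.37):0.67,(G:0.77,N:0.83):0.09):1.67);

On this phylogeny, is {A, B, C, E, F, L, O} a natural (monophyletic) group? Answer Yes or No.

No

The MRCA of the listed taxa subtends (((M,D),(((A,L),I),((O,F),(E,C)))),B).
That clade also contains D, I, M, which are not in the proposed group, so the group is not monophyletic.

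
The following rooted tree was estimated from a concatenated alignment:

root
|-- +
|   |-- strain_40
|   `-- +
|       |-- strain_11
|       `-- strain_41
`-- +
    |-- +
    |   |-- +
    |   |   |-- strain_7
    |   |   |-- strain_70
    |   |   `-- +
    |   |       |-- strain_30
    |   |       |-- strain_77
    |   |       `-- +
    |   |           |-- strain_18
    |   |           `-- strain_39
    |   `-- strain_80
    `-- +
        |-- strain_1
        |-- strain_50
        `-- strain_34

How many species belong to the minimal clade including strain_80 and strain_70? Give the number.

The MRCA of strain_80 and strain_70 is the node subtending ((strain_7,strain_70,(strain_30,strain_77,(strain_18,strain_39))),strain_80).
That clade contains 7 terminal taxa: strain_18, strain_30, strain_39, strain_7, strain_70, strain_77, strain_80.

7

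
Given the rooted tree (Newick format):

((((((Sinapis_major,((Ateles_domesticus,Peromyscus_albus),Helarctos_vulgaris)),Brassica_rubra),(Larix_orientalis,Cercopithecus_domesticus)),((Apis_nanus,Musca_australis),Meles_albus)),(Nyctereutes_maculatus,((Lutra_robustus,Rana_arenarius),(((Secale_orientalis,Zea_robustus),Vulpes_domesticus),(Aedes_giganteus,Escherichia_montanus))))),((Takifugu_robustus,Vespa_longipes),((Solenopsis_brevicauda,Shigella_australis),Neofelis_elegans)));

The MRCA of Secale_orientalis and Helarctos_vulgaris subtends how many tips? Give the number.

18

The MRCA of Secale_orientalis and Helarctos_vulgaris is the node subtending (((((Sinapis_major,((Ateles_domesticus,Peromyscus_albus),Helarctos_vulgaris)),Brassica_rubra),(Larix_orientalis,Cercopithecus_domesticus)),((Apis_nanus,Musca_australis),Meles_albus)),(Nyctereutes_maculatus,((Lutra_robustus,Rana_arenarius),(((Secale_orientalis,Zea_robustus),Vulpes_domesticus),(Aedes_giganteus,Escherichia_montanus))))).
That clade contains 18 terminal taxa: Aedes_giganteus, Apis_nanus, Ateles_domesticus, Brassica_rubra, Cercopithecus_domesticus, Escherichia_montanus, Helarctos_vulgaris, Larix_orientalis, Lutra_robustus, Meles_albus, Musca_australis, Nyctereutes_maculatus, Peromyscus_albus, Rana_arenarius, Secale_orientalis, Sinapis_major, Vulpes_domesticus, Zea_robustus.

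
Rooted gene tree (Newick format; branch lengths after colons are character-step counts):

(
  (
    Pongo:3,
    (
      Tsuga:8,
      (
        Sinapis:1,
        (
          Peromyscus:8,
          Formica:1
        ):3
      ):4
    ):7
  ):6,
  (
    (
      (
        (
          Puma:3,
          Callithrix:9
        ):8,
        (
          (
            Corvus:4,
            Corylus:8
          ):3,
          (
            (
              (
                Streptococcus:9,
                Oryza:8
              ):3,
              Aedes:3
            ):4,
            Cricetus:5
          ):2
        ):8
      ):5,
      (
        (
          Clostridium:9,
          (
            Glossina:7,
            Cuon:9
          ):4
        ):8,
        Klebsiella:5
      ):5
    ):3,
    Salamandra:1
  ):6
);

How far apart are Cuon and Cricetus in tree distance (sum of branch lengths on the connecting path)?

46

The path runs Cuon → … → MRCA → … → Cricetus; the MRCA is the node subtending (((Puma,Callithrix),((Corvus,Corylus),(((Streptococcus,Oryza),Aedes),Cricetus))),((Clostridium,(Glossina,Cuon)),Klebsiella)).
Branch lengths along that path: 9 + 4 + 8 + 5 + 5 + 8 + 2 + 5 = 46.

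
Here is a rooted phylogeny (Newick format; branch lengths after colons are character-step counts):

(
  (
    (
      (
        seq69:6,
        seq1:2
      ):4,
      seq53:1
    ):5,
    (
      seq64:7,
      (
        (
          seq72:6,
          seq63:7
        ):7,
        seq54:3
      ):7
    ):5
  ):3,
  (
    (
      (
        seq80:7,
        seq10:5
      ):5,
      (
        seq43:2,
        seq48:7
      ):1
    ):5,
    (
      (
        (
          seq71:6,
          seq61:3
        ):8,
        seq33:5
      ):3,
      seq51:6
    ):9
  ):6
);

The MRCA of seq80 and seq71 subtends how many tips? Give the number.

The MRCA of seq80 and seq71 is the node subtending (((seq80,seq10),(seq43,seq48)),(((seq71,seq61),seq33),seq51)).
That clade contains 8 terminal taxa: seq10, seq33, seq43, seq48, seq51, seq61, seq71, seq80.

8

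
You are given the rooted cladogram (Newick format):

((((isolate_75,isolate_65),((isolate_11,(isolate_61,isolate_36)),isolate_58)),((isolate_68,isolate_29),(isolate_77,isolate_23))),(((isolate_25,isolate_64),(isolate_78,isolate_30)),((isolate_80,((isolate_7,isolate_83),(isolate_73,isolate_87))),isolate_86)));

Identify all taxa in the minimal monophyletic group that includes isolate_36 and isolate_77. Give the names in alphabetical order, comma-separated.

Tracing isolate_36: it sits inside (isolate_61,isolate_36).
Tracing isolate_77: it sits inside (isolate_77,isolate_23).
The smallest clade enclosing both is (((isolate_75,isolate_65),((isolate_11,(isolate_61,isolate_36)),isolate_58)),((isolate_68,isolate_29),(isolate_77,isolate_23))); the answer is its 10 terminal taxa in alphabetical order.

isolate_11, isolate_23, isolate_29, isolate_36, isolate_58, isolate_61, isolate_65, isolate_68, isolate_75, isolate_77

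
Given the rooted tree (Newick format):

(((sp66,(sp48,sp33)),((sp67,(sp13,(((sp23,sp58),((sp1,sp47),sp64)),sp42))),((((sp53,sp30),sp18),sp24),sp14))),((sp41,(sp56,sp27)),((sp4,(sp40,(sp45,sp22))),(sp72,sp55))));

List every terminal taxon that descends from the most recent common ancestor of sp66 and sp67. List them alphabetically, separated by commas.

Tracing sp66: it sits inside (sp66,(sp48,sp33)).
Tracing sp67: it sits inside (sp67,(sp13,(((sp23,sp58),((sp1,sp47),sp64)),sp42))).
The smallest clade enclosing both is ((sp66,(sp48,sp33)),((sp67,(sp13,(((sp23,sp58),((sp1,sp47),sp64)),sp42))),((((sp53,sp30),sp18),sp24),sp14))); the answer is its 16 terminal taxa in alphabetical order.

sp1, sp13, sp14, sp18, sp23, sp24, sp30, sp33, sp42, sp47, sp48, sp53, sp58, sp64, sp66, sp67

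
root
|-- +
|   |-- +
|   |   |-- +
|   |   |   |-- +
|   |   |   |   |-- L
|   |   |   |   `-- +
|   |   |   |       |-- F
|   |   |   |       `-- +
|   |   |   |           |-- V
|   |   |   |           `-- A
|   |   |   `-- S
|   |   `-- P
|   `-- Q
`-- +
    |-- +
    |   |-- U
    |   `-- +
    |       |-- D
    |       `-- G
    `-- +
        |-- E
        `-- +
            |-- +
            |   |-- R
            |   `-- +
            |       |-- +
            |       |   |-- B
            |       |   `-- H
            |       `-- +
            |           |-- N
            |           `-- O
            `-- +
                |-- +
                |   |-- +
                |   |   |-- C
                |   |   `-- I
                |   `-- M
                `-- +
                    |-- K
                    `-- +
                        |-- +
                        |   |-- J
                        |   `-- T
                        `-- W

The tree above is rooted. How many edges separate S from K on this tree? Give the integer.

10

The MRCA of S and K is the root of the tree.
From S up to that node: 4 branches. From K up to the same node: 6 branches. Total: 4 + 6 = 10.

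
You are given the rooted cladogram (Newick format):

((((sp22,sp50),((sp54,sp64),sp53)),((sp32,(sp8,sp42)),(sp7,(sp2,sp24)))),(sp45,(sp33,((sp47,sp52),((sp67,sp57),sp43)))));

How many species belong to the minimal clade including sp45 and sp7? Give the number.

18

The MRCA of sp45 and sp7 is the root, so the clade is the entire tree.
That clade contains 18 terminal taxa: sp2, sp22, sp24, sp32, sp33, sp42, sp43, sp45, sp47, sp50, sp52, sp53, sp54, sp57, sp64, sp67, sp7, sp8.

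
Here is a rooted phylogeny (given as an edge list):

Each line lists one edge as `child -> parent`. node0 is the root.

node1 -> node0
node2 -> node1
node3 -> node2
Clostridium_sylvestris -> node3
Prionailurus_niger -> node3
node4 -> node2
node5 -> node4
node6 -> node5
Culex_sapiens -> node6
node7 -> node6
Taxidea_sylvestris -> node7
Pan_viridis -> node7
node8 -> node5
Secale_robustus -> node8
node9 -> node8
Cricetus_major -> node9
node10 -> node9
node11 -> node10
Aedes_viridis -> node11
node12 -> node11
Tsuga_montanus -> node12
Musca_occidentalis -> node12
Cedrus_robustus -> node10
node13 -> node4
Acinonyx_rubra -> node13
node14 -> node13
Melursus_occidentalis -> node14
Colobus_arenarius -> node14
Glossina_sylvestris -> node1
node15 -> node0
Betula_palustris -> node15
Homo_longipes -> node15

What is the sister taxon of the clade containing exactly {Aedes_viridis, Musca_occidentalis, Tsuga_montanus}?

The clade containing exactly {Aedes_viridis, Musca_occidentalis, Tsuga_montanus} attaches to the tree at the node subtending ((Aedes_viridis,(Tsuga_montanus,Musca_occidentalis)),Cedrus_robustus).
The other lineage descending from that same node — the sister group — is the single tip Cedrus_robustus.

Cedrus_robustus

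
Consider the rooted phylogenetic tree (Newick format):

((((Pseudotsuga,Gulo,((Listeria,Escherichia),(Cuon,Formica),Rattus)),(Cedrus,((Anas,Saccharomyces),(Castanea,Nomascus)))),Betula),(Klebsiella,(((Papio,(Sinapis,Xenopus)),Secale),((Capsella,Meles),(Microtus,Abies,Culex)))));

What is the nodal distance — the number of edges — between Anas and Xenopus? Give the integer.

12

The MRCA of Anas and Xenopus is the root of the tree.
From Anas up to that node: 6 branches. From Xenopus up to the same node: 6 branches. Total: 6 + 6 = 12.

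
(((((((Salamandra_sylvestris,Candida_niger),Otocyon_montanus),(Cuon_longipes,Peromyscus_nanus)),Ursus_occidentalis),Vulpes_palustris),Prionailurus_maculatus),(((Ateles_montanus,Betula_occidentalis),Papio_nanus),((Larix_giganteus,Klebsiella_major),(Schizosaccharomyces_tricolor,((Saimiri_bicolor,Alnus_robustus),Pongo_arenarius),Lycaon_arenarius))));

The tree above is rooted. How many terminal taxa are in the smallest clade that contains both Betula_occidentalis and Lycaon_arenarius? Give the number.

The MRCA of Betula_occidentalis and Lycaon_arenarius is the node subtending (((Ateles_montanus,Betula_occidentalis),Papio_nanus),((Larix_giganteus,Klebsiella_major),(Schizosaccharomyces_tricolor,((Saimiri_bicolor,Alnus_robustus),Pongo_arenarius),Lycaon_arenarius))).
That clade contains 10 terminal taxa: Alnus_robustus, Ateles_montanus, Betula_occidentalis, Klebsiella_major, Larix_giganteus, Lycaon_arenarius, Papio_nanus, Pongo_arenarius, Saimiri_bicolor, Schizosaccharomyces_tricolor.

10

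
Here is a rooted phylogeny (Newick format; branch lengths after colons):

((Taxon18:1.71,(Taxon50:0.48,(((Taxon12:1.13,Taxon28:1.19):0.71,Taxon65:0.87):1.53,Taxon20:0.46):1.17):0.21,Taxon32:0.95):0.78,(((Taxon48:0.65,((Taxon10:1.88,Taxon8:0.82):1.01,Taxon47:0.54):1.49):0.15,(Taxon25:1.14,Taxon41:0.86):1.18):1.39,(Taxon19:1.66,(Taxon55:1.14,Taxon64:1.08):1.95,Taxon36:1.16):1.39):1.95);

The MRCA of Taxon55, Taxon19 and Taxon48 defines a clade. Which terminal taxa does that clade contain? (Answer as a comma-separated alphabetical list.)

Tracing Taxon55: it sits inside (Taxon55,Taxon64).
Tracing Taxon19: it sits inside (Taxon19,(Taxon55,Taxon64),Taxon36).
Tracing Taxon48: it sits inside (Taxon48,((Taxon10,Taxon8),Taxon47)).
The smallest clade enclosing all 3 is (((Taxon48,((Taxon10,Taxon8),Taxon47)),(Taxon25,Taxon41)),(Taxon19,(Taxon55,Taxon64),Taxon36)); the answer is its 10 terminal taxa in alphabetical order.

Taxon10, Taxon19, Taxon25, Taxon36, Taxon41, Taxon47, Taxon48, Taxon55, Taxon64, Taxon8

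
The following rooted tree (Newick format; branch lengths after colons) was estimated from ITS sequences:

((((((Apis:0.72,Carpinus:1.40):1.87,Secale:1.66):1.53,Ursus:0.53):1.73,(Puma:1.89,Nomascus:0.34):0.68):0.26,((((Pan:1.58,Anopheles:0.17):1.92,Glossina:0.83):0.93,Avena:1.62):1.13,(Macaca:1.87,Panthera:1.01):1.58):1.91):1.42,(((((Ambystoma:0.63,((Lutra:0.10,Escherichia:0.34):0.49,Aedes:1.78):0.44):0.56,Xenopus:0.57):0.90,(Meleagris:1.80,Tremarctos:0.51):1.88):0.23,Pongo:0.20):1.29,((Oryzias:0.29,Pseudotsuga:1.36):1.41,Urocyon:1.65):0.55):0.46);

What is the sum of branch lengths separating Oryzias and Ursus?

6.65

The path runs Oryzias → … → MRCA → … → Ursus; the MRCA is the root of the tree.
Branch lengths along that path: 0.29 + 1.41 + 0.55 + 0.46 + 1.42 + 0.26 + 1.73 + 0.53 = 6.65.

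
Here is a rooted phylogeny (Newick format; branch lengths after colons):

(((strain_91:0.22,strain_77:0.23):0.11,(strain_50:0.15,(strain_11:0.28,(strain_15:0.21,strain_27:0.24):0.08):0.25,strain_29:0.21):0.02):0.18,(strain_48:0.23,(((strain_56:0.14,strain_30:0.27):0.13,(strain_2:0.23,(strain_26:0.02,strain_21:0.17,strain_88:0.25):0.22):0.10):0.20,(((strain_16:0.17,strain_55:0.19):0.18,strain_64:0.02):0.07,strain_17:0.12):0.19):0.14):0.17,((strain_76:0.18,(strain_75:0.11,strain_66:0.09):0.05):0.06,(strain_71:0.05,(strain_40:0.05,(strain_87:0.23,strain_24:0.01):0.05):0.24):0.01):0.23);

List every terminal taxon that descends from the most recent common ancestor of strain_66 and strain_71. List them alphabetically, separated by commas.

strain_24, strain_40, strain_66, strain_71, strain_75, strain_76, strain_87

Tracing strain_66: it sits inside (strain_75,strain_66).
Tracing strain_71: it sits inside (strain_71,(strain_40,(strain_87,strain_24))).
The smallest clade enclosing both is ((strain_76,(strain_75,strain_66)),(strain_71,(strain_40,(strain_87,strain_24)))); the answer is its 7 terminal taxa in alphabetical order.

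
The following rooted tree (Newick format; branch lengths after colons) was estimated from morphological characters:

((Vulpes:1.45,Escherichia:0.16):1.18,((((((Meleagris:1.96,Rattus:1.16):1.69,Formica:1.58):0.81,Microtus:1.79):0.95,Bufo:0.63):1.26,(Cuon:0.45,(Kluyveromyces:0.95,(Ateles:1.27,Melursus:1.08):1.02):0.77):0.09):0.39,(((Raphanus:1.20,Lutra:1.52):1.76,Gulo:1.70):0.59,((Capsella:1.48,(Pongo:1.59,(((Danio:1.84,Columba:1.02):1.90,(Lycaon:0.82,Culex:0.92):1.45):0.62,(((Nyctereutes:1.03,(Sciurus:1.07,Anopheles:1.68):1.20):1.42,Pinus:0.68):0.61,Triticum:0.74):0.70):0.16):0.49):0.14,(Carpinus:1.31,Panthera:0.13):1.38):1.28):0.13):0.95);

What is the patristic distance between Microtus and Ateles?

The path runs Microtus → … → MRCA → … → Ateles; the MRCA is the node subtending (((((Meleagris,Rattus),Formica),Microtus),Bufo),(Cuon,(Kluyveromyces,(Ateles,Melursus)))).
Branch lengths along that path: 1.79 + 0.95 + 1.26 + 0.09 + 0.77 + 1.02 + 1.27 = 7.15.

7.15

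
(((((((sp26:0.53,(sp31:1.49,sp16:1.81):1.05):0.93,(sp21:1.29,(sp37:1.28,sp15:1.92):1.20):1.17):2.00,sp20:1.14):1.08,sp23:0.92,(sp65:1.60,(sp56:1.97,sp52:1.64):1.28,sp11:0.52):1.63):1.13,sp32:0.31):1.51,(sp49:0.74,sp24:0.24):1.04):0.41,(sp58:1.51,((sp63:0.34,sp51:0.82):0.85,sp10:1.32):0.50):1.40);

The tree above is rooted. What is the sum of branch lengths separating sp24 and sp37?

10.65

The path runs sp24 → … → MRCA → … → sp37; the MRCA is the node subtending ((((((sp26,(sp31,sp16)),(sp21,(sp37,sp15))),sp20),sp23,(sp65,(sp56,sp52),sp11)),sp32),(sp49,sp24)).
Branch lengths along that path: 0.24 + 1.04 + 1.51 + 1.13 + 1.08 + 2.00 + 1.17 + 1.20 + 1.28 = 10.65.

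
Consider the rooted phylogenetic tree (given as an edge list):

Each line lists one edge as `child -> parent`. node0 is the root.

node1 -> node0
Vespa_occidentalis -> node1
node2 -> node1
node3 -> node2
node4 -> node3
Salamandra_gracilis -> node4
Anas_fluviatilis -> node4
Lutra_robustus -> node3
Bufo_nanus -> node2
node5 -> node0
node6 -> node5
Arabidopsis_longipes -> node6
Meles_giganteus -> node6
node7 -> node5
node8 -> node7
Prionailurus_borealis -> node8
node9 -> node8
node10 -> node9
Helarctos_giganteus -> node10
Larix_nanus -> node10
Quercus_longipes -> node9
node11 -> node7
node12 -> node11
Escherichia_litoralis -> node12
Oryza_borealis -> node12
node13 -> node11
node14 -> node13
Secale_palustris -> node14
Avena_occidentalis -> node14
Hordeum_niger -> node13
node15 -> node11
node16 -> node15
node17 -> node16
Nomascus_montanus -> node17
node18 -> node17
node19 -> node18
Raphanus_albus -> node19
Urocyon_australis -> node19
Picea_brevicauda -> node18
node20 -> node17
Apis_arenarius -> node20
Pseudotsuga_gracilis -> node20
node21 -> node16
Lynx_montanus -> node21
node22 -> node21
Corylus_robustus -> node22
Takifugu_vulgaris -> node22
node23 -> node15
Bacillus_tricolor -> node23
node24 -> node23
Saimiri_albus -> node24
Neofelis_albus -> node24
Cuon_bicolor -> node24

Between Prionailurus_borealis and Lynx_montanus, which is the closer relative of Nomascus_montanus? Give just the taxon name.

The MRCA of Nomascus_montanus and Lynx_montanus subtends ((Nomascus_montanus,((Raphanus_albus,Urocyon_australis),Picea_brevicauda),(Apis_arenarius,Pseudotsuga_gracilis)),(Lynx_montanus,(Corylus_robustus,Takifugu_vulgaris))) (9 taxa).
The MRCA of Nomascus_montanus and Prionailurus_borealis subtends ((Prionailurus_borealis,((Helarctos_giganteus,Larix_nanus),Quercus_longipes)),((Escherichia_litoralis,Oryza_borealis),((Secale_palustris,Avena_occidentalis),Hordeum_niger),(((Nomascus_montanus,((Raphanus_albus,Urocyon_australis),Picea_brevicauda),(Apis_arenarius,Pseudotsuga_gracilis)),(Lynx_montanus,(Corylus_robustus,Takifugu_vulgaris))),(Bacillus_tricolor,(Saimiri_albus,Neofelis_albus,Cuon_bicolor))))) (22 taxa).
The first is nested inside the second, so Nomascus_montanus shares a more recent common ancestor with Lynx_montanus.

Lynx_montanus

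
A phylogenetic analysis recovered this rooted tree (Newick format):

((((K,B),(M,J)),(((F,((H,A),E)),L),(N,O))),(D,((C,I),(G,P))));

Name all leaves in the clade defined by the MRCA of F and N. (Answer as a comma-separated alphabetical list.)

Tracing F: it sits inside (F,((H,A),E)).
Tracing N: it sits inside (N,O).
The smallest clade enclosing both is (((F,((H,A),E)),L),(N,O)); the answer is its 7 terminal taxa in alphabetical order.

A, E, F, H, L, N, O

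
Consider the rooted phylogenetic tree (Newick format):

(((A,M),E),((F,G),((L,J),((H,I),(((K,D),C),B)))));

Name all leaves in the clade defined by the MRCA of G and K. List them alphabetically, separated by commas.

B, C, D, F, G, H, I, J, K, L

Tracing G: it sits inside (F,G).
Tracing K: it sits inside (K,D).
The smallest clade enclosing both is ((F,G),((L,J),((H,I),(((K,D),C),B)))); the answer is its 10 terminal taxa in alphabetical order.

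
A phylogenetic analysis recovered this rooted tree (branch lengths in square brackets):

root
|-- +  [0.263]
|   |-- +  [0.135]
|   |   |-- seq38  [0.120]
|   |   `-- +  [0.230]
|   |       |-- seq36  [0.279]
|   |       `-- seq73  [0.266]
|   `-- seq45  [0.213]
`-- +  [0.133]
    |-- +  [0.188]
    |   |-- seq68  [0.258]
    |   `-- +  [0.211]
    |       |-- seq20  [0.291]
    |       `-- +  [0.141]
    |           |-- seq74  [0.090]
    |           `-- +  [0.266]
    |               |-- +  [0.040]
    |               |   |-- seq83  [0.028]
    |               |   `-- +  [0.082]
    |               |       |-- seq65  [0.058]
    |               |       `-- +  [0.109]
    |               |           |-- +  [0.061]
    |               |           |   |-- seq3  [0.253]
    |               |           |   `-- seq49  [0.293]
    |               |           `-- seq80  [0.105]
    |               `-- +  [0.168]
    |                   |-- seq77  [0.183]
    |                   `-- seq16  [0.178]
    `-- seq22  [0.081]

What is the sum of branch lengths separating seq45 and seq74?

1.239

The path runs seq45 → … → MRCA → … → seq74; the MRCA is the root of the tree.
Branch lengths along that path: 0.213 + 0.263 + 0.133 + 0.188 + 0.211 + 0.141 + 0.090 = 1.239.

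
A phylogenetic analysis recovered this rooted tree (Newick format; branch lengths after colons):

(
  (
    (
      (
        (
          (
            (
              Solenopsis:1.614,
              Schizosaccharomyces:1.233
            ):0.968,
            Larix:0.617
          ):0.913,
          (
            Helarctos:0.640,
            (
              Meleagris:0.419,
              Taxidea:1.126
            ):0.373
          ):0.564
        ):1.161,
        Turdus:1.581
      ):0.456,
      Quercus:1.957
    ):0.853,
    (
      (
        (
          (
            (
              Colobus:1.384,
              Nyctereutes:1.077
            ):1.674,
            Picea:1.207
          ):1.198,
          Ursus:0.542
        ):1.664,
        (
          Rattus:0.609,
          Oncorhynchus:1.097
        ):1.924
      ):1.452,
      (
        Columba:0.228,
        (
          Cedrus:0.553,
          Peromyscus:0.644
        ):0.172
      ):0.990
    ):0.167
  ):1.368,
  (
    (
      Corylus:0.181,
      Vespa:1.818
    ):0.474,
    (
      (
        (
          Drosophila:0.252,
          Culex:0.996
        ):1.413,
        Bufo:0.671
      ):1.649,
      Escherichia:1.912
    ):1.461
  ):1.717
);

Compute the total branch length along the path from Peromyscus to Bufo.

8.839

The path runs Peromyscus → … → MRCA → … → Bufo; the MRCA is the root of the tree.
Branch lengths along that path: 0.644 + 0.172 + 0.990 + 0.167 + 1.368 + 1.717 + 1.461 + 1.649 + 0.671 = 8.839.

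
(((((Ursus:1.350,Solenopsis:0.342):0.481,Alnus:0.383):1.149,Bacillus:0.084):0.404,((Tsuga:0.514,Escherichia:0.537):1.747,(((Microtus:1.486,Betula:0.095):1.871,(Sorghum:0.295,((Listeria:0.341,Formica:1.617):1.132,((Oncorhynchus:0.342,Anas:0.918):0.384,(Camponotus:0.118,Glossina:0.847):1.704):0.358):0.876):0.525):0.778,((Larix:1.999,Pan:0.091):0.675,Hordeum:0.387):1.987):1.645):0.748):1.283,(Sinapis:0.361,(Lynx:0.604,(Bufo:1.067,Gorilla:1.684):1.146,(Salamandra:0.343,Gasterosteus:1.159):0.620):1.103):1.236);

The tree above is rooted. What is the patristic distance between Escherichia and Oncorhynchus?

The path runs Escherichia → … → MRCA → … → Oncorhynchus; the MRCA is the node subtending ((Tsuga,Escherichia),(((Microtus,Betula),(Sorghum,((Listeria,Formica),((Oncorhynchus,Anas),(Camponotus,Glossina))))),((Larix,Pan),Hordeum))).
Branch lengths along that path: 0.537 + 1.747 + 1.645 + 0.778 + 0.525 + 0.876 + 0.358 + 0.384 + 0.342 = 7.192.

7.192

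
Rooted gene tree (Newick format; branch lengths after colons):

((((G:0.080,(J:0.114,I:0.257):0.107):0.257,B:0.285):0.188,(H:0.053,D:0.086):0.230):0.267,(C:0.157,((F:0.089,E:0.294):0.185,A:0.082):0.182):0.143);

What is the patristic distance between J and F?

The path runs J → … → MRCA → … → F; the MRCA is the root of the tree.
Branch lengths along that path: 0.114 + 0.107 + 0.257 + 0.188 + 0.267 + 0.143 + 0.182 + 0.185 + 0.089 = 1.532.

1.532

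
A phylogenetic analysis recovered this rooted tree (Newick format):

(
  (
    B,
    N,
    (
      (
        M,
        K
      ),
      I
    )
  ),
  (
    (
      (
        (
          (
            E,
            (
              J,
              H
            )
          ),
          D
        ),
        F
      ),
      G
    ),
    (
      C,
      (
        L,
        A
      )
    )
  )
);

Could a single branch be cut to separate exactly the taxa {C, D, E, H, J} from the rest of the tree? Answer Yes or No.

No

The MRCA of the listed taxa subtends (((((E,(J,H)),D),F),G),(C,(L,A))).
That clade also contains A, F, G, L, which are not in the proposed group, so the group is not monophyletic.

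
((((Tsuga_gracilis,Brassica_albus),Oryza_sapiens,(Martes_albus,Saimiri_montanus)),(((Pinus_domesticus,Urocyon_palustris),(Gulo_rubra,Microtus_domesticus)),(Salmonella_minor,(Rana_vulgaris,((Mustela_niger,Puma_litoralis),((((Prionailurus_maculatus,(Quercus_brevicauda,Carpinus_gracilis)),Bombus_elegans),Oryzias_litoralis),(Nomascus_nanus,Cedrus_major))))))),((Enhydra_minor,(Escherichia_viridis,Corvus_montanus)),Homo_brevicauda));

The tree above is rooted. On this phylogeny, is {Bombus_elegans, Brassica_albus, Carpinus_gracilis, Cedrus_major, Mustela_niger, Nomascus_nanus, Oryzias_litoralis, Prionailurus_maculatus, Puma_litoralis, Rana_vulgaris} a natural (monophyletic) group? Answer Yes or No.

No

The MRCA of the listed taxa subtends (((Tsuga_gracilis,Brassica_albus),Oryza_sapiens,(Martes_albus,Saimiri_montanus)),(((Pinus_domesticus,Urocyon_palustris),(Gulo_rubra,Microtus_domesticus)),(Salmonella_minor,(Rana_vulgaris,((Mustela_niger,Puma_litoralis),((((Prionailurus_maculatus,(Quercus_brevicauda,Carpinus_gracilis)),Bombus_elegans),Oryzias_litoralis),(Nomascus_nanus,Cedrus_major))))))).
That clade also contains Gulo_rubra, Martes_albus, Microtus_domesticus, Oryza_sapiens, Pinus_domesticus, Quercus_brevicauda, Saimiri_montanus, Salmonella_minor, Tsuga_gracilis, Urocyon_palustris, which are not in the proposed group, so the group is not monophyletic.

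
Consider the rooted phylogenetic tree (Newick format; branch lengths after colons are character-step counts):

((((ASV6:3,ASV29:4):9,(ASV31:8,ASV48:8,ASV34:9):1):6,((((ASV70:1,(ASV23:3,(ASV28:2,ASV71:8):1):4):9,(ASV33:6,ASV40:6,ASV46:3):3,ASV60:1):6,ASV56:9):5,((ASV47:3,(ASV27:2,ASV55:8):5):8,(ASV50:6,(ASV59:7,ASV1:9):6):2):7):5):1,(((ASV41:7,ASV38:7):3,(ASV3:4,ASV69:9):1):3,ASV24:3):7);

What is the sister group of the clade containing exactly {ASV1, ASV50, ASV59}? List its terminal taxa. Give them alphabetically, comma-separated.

ASV27, ASV47, ASV55

The clade containing exactly {ASV1, ASV50, ASV59} attaches to the tree at the node subtending ((ASV47,(ASV27,ASV55)),(ASV50,(ASV59,ASV1))).
The other lineage descending from that same node — the sister group — is (ASV47,(ASV27,ASV55)); its 3 tips in alphabetical order are the answer.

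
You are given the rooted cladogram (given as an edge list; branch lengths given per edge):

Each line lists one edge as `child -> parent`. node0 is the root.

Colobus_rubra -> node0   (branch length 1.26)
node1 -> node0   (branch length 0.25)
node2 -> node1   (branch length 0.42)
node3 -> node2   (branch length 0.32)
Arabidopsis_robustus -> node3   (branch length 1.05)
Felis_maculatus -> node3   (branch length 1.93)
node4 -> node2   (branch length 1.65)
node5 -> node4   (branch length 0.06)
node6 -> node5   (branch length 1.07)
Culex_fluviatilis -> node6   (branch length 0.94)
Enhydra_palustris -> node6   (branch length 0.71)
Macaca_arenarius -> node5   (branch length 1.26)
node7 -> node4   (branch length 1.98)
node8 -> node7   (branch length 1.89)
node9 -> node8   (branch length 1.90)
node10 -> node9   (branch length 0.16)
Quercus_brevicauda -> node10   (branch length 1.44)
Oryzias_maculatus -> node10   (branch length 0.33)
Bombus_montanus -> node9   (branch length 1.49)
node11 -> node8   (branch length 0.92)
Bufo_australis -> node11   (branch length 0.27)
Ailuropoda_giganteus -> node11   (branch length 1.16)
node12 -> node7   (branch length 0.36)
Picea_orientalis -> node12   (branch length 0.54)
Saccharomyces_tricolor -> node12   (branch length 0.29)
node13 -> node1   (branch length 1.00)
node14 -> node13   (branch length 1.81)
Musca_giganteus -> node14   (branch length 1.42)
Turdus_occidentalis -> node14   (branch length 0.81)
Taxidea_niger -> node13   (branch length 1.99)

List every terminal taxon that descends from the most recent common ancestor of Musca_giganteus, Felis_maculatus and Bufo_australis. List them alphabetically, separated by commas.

Tracing Musca_giganteus: it sits inside (Musca_giganteus,Turdus_occidentalis).
Tracing Felis_maculatus: it sits inside (Arabidopsis_robustus,Felis_maculatus).
Tracing Bufo_australis: it sits inside (Bufo_australis,Ailuropoda_giganteus).
The smallest clade enclosing all 3 is (((Arabidopsis_robustus,Felis_maculatus),(((Culex_fluviatilis,Enhydra_palustris),Macaca_arenarius),((((Quercus_brevicauda,Oryzias_maculatus),Bombus_montanus),(Bufo_australis,Ailuropoda_giganteus)),(Picea_orientalis,Saccharomyces_tricolor)))),((Musca_giganteus,Turdus_occidentalis),Taxidea_niger)); the answer is its 15 terminal taxa in alphabetical order.

Ailuropoda_giganteus, Arabidopsis_robustus, Bombus_montanus, Bufo_australis, Culex_fluviatilis, Enhydra_palustris, Felis_maculatus, Macaca_arenarius, Musca_giganteus, Oryzias_maculatus, Picea_orientalis, Quercus_brevicauda, Saccharomyces_tricolor, Taxidea_niger, Turdus_occidentalis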